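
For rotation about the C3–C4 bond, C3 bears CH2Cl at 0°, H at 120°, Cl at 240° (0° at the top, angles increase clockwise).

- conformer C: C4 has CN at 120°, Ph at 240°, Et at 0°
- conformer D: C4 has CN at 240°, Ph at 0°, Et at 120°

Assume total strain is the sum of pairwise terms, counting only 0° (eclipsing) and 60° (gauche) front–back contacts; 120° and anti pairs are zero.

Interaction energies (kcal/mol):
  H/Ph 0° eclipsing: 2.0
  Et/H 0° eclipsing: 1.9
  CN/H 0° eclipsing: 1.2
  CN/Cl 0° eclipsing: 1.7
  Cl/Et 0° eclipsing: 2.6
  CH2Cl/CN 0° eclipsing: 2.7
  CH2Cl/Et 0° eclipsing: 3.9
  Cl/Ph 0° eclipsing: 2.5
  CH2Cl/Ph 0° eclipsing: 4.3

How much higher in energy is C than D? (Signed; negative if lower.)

-0.3 kcal/mol

C (eclipsed): CH2Cl–Et eclipsed, H–CN eclipsed, Cl–Ph eclipsed; 3.9 + 1.2 + 2.5 = 7.6 kcal/mol.
D (eclipsed): CH2Cl–Ph eclipsed, H–Et eclipsed, Cl–CN eclipsed; 4.3 + 1.9 + 1.7 = 7.9 kcal/mol.
E(C) − E(D) = 7.6 − 7.9 = -0.3 kcal/mol.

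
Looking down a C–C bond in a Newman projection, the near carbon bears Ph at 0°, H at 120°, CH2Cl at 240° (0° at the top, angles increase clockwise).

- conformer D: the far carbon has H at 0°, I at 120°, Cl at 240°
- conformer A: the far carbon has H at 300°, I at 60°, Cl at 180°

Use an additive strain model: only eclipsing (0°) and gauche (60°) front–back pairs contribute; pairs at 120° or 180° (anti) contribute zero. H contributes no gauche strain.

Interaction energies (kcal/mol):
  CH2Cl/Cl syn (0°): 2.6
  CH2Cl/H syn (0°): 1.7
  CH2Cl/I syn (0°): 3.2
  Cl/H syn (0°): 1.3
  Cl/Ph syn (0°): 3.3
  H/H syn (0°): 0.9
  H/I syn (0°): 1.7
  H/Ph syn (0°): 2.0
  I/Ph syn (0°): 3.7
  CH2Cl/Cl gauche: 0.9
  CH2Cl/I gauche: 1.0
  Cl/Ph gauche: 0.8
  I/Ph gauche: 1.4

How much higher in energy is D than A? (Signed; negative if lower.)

+4.0 kcal/mol

D (eclipsed): Ph(0°)/H(0°) eclipsed 2.0; H(120°)/I(120°) eclipsed 1.7; CH2Cl(240°)/Cl(240°) eclipsed 2.6 → 6.3 kcal/mol.
A (staggered): Ph(0°)/I(60°) gauche 1.4; CH2Cl(240°)/Cl(180°) gauche 0.9 → 2.3 kcal/mol.
E(D) − E(A) = 6.3 − 2.3 = +4.0 kcal/mol.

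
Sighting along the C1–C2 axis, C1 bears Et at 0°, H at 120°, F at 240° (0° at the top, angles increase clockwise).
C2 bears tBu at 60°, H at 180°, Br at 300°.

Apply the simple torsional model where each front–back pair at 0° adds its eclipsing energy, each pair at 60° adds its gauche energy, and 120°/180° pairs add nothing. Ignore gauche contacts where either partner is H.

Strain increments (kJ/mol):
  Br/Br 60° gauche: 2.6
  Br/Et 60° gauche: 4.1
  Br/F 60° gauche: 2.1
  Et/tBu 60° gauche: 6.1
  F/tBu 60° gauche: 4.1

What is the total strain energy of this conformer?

12.3 kJ/mol

This conformer (staggered): Et–tBu gauche, Et–Br gauche, F–Br gauche; 6.1 + 4.1 + 2.1 = 12.3 kJ/mol.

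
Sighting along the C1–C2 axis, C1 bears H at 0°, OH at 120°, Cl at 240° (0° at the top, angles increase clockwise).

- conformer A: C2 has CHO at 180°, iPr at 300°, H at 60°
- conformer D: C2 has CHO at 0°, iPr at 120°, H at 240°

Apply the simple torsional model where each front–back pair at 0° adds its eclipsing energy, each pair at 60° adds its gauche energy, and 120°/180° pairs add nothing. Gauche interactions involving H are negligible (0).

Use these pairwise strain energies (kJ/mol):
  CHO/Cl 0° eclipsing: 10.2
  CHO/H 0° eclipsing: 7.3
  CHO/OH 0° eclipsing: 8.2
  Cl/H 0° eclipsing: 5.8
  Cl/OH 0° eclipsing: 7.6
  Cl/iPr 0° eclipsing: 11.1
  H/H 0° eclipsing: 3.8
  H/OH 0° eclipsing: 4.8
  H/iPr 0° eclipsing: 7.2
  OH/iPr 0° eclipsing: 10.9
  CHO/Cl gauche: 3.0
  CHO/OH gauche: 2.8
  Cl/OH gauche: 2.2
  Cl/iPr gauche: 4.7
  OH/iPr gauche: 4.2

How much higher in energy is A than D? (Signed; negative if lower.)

A is staggered. OH at 120° is gauche with CHO at 180° (2.8); Cl at 240° is gauche with CHO at 180° (3.0); Cl at 240° is gauche with iPr at 300° (4.7). Total 10.5 kJ/mol.
D is eclipsed. H at 0° is eclipsed with CHO at 0° (7.3); OH at 120° is eclipsed with iPr at 120° (10.9); Cl at 240° is eclipsed with H at 240° (5.8). Total 24.0 kJ/mol.
E(A) − E(D) = 10.5 − 24.0 = -13.5 kJ/mol.

-13.5 kJ/mol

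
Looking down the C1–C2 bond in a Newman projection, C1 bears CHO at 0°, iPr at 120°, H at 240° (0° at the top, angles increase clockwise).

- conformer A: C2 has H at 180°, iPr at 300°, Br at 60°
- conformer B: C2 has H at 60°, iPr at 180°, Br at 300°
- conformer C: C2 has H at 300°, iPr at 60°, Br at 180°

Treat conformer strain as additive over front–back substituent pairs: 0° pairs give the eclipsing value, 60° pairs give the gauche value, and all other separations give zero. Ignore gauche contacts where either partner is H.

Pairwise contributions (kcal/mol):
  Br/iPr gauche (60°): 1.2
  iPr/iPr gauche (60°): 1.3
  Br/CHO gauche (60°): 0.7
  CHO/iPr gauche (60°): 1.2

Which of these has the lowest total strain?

B

A (staggered): CHO–iPr gauche, CHO–Br gauche, iPr–Br gauche; 1.2 + 0.7 + 1.2 = 3.1 kcal/mol.
B (staggered): CHO–Br gauche, iPr–iPr gauche; 0.7 + 1.3 = 2.0 kcal/mol.
C (staggered): CHO–iPr gauche, iPr–iPr gauche, iPr–Br gauche; 1.2 + 1.3 + 1.2 = 3.7 kcal/mol.
B has the lowest total (2.0 kcal/mol).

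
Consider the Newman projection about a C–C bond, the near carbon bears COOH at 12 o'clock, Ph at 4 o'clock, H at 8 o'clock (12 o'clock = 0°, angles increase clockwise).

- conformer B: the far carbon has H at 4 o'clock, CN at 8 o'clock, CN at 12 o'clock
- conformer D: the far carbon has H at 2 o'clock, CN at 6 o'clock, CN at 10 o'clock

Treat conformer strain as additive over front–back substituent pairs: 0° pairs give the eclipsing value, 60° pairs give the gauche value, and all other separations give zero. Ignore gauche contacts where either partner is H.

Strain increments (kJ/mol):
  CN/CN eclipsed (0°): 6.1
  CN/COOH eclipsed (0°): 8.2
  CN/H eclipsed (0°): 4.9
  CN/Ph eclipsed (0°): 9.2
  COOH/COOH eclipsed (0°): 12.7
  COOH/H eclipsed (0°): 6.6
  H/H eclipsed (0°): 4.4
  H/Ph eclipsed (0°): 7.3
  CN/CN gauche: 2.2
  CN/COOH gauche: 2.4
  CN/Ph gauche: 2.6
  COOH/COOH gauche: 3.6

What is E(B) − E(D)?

+15.4 kJ/mol

B (eclipsed): COOH(0°)/CN(0°) eclipsed 8.2; Ph(120°)/H(120°) eclipsed 7.3; H(240°)/CN(240°) eclipsed 4.9 → 20.4 kJ/mol.
D (staggered): COOH(0°)/CN(300°) gauche 2.4; Ph(120°)/CN(180°) gauche 2.6 → 5.0 kJ/mol.
E(B) − E(D) = 20.4 − 5.0 = +15.4 kJ/mol.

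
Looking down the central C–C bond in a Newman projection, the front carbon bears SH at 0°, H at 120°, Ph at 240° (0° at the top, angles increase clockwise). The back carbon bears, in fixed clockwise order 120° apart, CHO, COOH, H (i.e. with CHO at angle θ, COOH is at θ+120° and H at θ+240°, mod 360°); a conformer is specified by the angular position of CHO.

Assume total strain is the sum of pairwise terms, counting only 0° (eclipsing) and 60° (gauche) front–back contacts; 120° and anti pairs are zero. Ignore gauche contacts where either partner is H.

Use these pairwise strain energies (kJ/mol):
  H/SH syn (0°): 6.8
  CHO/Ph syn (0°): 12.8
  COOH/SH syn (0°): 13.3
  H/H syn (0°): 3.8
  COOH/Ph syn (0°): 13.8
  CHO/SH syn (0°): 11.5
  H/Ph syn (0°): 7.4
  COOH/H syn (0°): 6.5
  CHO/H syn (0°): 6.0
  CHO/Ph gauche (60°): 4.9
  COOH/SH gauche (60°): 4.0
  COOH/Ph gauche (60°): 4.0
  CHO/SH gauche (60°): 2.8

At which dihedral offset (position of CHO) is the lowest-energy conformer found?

60°

CHO at 0° (eclipsed): SH(0°)/CHO(0°) eclipsed 11.5; H(120°)/COOH(120°) eclipsed 6.5; Ph(240°)/H(240°) eclipsed 7.4 → 25.4 kJ/mol.
CHO at 60° (staggered): SH(0°)/CHO(60°) gauche 2.8; Ph(240°)/COOH(180°) gauche 4.0 → 6.8 kJ/mol.
CHO at 120° (eclipsed): SH(0°)/H(0°) eclipsed 6.8; H(120°)/CHO(120°) eclipsed 6.0; Ph(240°)/COOH(240°) eclipsed 13.8 → 26.6 kJ/mol.
CHO at 180° (staggered): SH(0°)/COOH(300°) gauche 4.0; Ph(240°)/CHO(180°) gauche 4.9; Ph(240°)/COOH(300°) gauche 4.0 → 12.9 kJ/mol.
CHO at 240° (eclipsed): SH(0°)/COOH(0°) eclipsed 13.3; H(120°)/H(120°) eclipsed 3.8; Ph(240°)/CHO(240°) eclipsed 12.8 → 29.9 kJ/mol.
CHO at 300° (staggered): SH(0°)/CHO(300°) gauche 2.8; SH(0°)/COOH(60°) gauche 4.0; Ph(240°)/CHO(300°) gauche 4.9 → 11.7 kJ/mol.
The minimum (6.8 kJ/mol) occurs with CHO at 60°.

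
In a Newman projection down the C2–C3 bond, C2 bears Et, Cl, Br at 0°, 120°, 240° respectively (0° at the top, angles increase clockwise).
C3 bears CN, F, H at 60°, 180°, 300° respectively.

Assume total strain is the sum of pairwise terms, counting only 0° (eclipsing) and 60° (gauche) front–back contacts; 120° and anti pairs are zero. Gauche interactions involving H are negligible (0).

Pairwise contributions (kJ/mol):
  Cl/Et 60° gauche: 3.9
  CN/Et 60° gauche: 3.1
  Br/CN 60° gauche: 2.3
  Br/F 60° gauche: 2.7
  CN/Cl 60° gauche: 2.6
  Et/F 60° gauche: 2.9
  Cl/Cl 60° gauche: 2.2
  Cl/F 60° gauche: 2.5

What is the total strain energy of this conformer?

This conformer is staggered. Et at 0° is gauche with CN at 60° (3.1); Cl at 120° is gauche with CN at 60° (2.6); Cl at 120° is gauche with F at 180° (2.5); Br at 240° is gauche with F at 180° (2.7). Total 10.9 kJ/mol.

10.9 kJ/mol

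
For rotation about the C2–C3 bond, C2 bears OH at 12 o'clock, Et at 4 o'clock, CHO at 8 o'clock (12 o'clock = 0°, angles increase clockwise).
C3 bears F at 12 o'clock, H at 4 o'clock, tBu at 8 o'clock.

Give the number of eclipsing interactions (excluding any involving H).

2

Non-H eclipsing pairs: OH(0°)/F(0°); CHO(240°)/tBu(240°) — 2 interactions.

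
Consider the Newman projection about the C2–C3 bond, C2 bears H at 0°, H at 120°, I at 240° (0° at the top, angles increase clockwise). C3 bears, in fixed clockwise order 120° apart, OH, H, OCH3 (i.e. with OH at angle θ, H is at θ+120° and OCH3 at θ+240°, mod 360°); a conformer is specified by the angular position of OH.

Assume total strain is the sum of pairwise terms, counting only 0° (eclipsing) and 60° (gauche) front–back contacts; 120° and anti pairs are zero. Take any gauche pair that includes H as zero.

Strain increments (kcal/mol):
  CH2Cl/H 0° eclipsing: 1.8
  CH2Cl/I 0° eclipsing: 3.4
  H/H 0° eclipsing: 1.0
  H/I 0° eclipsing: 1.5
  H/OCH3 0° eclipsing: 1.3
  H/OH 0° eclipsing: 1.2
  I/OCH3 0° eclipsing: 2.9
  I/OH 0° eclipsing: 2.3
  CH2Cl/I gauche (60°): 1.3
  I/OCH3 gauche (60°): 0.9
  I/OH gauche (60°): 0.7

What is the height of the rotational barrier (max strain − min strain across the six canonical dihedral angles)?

OH at 0° (eclipsed): H–OH eclipsed, H–H eclipsed, I–OCH3 eclipsed; 1.2 + 1.0 + 2.9 = 5.1 kcal/mol.
OH at 60° (staggered): I–OCH3 gauche; 0.9 = 0.9 kcal/mol.
OH at 120° (eclipsed): H–OCH3 eclipsed, H–OH eclipsed, I–H eclipsed; 1.3 + 1.2 + 1.5 = 4.0 kcal/mol.
OH at 180° (staggered): I–OH gauche; 0.7 = 0.7 kcal/mol.
OH at 240° (eclipsed): H–H eclipsed, H–OCH3 eclipsed, I–OH eclipsed; 1.0 + 1.3 + 2.3 = 4.6 kcal/mol.
OH at 300° (staggered): I–OH gauche, I–OCH3 gauche; 0.7 + 0.9 = 1.6 kcal/mol.
Max at 0° (5.1 kcal/mol), min at 180° (0.7 kcal/mol); barrier = 4.4 kcal/mol.

4.4 kcal/mol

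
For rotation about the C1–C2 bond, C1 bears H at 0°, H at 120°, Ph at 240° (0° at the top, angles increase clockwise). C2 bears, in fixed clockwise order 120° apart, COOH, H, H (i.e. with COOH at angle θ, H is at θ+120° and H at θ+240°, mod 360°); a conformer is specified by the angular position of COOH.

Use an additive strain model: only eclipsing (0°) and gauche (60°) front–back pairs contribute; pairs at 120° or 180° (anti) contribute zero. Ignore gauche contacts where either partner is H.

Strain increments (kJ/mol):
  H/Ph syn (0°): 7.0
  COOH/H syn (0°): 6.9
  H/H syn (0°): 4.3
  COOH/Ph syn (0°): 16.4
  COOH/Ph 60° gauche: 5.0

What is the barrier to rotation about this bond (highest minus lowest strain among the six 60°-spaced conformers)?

25.0 kJ/mol

COOH at 0° is eclipsed. H at 0° is eclipsed with COOH at 0° (6.9); H at 120° is eclipsed with H at 120° (4.3); Ph at 240° is eclipsed with H at 240° (7.0). Total 18.2 kJ/mol.
COOH at 60° (staggered): no non-H gauche contacts → 0.0 kJ/mol.
COOH at 120° is eclipsed. H at 0° is eclipsed with H at 0° (4.3); H at 120° is eclipsed with COOH at 120° (6.9); Ph at 240° is eclipsed with H at 240° (7.0). Total 18.2 kJ/mol.
COOH at 180° is staggered. Ph at 240° is gauche with COOH at 180° (5.0). Total 5.0 kJ/mol.
COOH at 240° is eclipsed. H at 0° is eclipsed with H at 0° (4.3); H at 120° is eclipsed with H at 120° (4.3); Ph at 240° is eclipsed with COOH at 240° (16.4). Total 25.0 kJ/mol.
COOH at 300° is staggered. Ph at 240° is gauche with COOH at 300° (5.0). Total 5.0 kJ/mol.
Max at 240° (25.0 kJ/mol), min at 60° (0.0 kJ/mol); barrier = 25.0 kJ/mol.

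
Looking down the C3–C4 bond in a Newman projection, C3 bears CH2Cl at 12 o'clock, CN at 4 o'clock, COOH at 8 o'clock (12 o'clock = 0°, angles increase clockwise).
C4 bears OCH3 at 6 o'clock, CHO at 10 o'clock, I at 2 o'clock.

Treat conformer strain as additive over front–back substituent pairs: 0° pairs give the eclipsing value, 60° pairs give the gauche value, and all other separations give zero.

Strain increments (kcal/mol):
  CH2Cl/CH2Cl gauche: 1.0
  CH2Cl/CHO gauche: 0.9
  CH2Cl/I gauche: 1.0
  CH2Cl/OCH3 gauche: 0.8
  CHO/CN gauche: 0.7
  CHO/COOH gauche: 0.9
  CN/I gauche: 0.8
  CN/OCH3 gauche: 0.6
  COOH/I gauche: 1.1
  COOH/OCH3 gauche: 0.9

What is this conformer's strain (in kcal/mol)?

This conformer is staggered. CH2Cl at 0° is gauche with CHO at 300° (0.9); CH2Cl at 0° is gauche with I at 60° (1.0); CN at 120° is gauche with OCH3 at 180° (0.6); CN at 120° is gauche with I at 60° (0.8); COOH at 240° is gauche with OCH3 at 180° (0.9); COOH at 240° is gauche with CHO at 300° (0.9). Total 5.1 kcal/mol.

5.1 kcal/mol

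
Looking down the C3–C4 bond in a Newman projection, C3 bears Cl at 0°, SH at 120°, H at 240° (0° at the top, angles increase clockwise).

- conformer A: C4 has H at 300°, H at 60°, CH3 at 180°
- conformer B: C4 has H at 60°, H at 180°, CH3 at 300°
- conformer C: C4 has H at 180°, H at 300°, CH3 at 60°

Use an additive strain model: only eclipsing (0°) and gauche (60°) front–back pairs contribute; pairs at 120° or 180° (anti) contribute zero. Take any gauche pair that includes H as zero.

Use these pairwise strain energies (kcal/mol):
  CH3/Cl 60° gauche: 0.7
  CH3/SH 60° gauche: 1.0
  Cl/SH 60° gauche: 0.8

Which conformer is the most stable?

B

A (staggered): SH(120°)/CH3(180°) gauche 1.0 → 1.0 kcal/mol.
B (staggered): Cl(0°)/CH3(300°) gauche 0.7 → 0.7 kcal/mol.
C (staggered): Cl(0°)/CH3(60°) gauche 0.7; SH(120°)/CH3(60°) gauche 1.0 → 1.7 kcal/mol.
B has the lowest total (0.7 kcal/mol).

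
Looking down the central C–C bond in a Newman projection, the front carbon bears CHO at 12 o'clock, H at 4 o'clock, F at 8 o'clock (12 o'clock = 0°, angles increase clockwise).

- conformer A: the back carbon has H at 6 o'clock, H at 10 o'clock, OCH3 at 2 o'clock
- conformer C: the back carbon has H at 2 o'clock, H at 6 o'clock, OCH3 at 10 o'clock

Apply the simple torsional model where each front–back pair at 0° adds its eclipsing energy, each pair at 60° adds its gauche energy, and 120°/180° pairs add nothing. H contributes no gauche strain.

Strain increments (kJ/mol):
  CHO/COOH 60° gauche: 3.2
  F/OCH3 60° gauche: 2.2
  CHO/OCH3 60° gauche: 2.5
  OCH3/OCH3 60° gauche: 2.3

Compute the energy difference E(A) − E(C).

A is staggered. CHO at 0° is gauche with OCH3 at 60° (2.5). Total 2.5 kJ/mol.
C is staggered. CHO at 0° is gauche with OCH3 at 300° (2.5); F at 240° is gauche with OCH3 at 300° (2.2). Total 4.7 kJ/mol.
E(A) − E(C) = 2.5 − 4.7 = -2.2 kJ/mol.

-2.2 kJ/mol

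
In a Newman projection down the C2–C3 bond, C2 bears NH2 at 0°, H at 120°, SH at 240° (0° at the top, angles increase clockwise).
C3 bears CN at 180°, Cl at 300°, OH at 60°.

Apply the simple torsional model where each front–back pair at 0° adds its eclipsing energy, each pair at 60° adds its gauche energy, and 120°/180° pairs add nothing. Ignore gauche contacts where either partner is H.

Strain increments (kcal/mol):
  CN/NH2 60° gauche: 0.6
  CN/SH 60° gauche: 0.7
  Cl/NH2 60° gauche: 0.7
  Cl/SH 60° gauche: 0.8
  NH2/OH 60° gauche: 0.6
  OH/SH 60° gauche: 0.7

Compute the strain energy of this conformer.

This conformer (staggered): NH2(0°)/Cl(300°) gauche 0.7; NH2(0°)/OH(60°) gauche 0.6; SH(240°)/CN(180°) gauche 0.7; SH(240°)/Cl(300°) gauche 0.8 → 2.8 kcal/mol.

2.8 kcal/mol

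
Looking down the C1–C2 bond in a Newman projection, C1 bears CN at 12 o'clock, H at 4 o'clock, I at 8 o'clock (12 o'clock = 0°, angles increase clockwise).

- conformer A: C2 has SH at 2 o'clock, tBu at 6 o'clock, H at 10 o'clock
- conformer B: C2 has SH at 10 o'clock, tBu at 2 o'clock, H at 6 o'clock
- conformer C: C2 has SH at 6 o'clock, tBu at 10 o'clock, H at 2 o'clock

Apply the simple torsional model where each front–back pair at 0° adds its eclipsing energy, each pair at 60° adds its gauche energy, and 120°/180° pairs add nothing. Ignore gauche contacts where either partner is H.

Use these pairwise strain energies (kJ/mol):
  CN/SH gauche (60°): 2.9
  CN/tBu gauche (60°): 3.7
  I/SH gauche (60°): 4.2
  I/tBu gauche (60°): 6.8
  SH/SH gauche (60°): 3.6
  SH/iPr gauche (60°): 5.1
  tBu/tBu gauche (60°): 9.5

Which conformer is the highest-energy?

C

A (staggered): CN(0°)/SH(60°) gauche 2.9; I(240°)/tBu(180°) gauche 6.8 → 9.7 kJ/mol.
B (staggered): CN(0°)/SH(300°) gauche 2.9; CN(0°)/tBu(60°) gauche 3.7; I(240°)/SH(300°) gauche 4.2 → 10.8 kJ/mol.
C (staggered): CN(0°)/tBu(300°) gauche 3.7; I(240°)/SH(180°) gauche 4.2; I(240°)/tBu(300°) gauche 6.8 → 14.7 kJ/mol.
C has the highest total (14.7 kJ/mol).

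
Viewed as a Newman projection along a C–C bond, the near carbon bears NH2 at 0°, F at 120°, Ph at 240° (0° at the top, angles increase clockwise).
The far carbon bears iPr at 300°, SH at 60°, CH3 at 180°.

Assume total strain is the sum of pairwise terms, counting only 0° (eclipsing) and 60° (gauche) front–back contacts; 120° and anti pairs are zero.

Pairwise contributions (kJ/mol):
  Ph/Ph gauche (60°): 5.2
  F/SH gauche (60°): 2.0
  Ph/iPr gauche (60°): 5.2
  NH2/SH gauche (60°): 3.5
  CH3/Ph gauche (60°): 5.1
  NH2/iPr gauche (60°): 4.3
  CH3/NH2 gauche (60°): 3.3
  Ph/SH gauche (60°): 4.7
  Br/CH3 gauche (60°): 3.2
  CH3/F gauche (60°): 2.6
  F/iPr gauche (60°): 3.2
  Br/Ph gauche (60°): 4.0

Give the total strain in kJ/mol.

This conformer (staggered): NH2(0°)/iPr(300°) gauche 4.3; NH2(0°)/SH(60°) gauche 3.5; F(120°)/SH(60°) gauche 2.0; F(120°)/CH3(180°) gauche 2.6; Ph(240°)/iPr(300°) gauche 5.2; Ph(240°)/CH3(180°) gauche 5.1 → 22.7 kJ/mol.

22.7 kJ/mol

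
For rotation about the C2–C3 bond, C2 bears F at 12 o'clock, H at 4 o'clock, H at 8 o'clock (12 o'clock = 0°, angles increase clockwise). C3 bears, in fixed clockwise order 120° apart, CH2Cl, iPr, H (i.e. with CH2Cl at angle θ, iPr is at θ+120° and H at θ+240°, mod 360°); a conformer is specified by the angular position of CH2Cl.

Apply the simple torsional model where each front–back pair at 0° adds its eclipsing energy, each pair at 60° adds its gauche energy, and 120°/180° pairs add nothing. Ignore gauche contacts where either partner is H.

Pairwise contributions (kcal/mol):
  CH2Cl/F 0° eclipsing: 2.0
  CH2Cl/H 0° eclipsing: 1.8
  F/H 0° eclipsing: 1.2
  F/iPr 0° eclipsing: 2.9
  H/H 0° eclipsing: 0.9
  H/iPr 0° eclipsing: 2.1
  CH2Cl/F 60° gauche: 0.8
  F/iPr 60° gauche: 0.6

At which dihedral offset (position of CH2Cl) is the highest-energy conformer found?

CH2Cl at 0° (eclipsed): F(0°)/CH2Cl(0°) eclipsed 2.0; H(120°)/iPr(120°) eclipsed 2.1; H(240°)/H(240°) eclipsed 0.9 → 5.0 kcal/mol.
CH2Cl at 60° (staggered): F(0°)/CH2Cl(60°) gauche 0.8 → 0.8 kcal/mol.
CH2Cl at 120° (eclipsed): F(0°)/H(0°) eclipsed 1.2; H(120°)/CH2Cl(120°) eclipsed 1.8; H(240°)/iPr(240°) eclipsed 2.1 → 5.1 kcal/mol.
CH2Cl at 180° (staggered): F(0°)/iPr(300°) gauche 0.6 → 0.6 kcal/mol.
CH2Cl at 240° (eclipsed): F(0°)/iPr(0°) eclipsed 2.9; H(120°)/H(120°) eclipsed 0.9; H(240°)/CH2Cl(240°) eclipsed 1.8 → 5.6 kcal/mol.
CH2Cl at 300° (staggered): F(0°)/CH2Cl(300°) gauche 0.8; F(0°)/iPr(60°) gauche 0.6 → 1.4 kcal/mol.
The maximum (5.6 kcal/mol) occurs with CH2Cl at 240°.

240°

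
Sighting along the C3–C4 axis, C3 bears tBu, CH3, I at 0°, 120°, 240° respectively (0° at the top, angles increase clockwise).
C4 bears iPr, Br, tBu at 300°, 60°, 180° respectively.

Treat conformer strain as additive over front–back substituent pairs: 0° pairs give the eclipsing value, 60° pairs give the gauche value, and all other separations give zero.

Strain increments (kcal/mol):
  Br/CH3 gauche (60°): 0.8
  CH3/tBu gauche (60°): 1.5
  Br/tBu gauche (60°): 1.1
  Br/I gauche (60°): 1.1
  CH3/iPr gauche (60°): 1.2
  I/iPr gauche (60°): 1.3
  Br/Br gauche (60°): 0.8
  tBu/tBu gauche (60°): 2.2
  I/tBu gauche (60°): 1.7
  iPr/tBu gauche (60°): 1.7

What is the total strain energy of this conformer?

8.1 kcal/mol

This conformer (staggered): tBu–iPr gauche, tBu–Br gauche, CH3–Br gauche, CH3–tBu gauche, I–iPr gauche, I–tBu gauche; 1.7 + 1.1 + 0.8 + 1.5 + 1.3 + 1.7 = 8.1 kcal/mol.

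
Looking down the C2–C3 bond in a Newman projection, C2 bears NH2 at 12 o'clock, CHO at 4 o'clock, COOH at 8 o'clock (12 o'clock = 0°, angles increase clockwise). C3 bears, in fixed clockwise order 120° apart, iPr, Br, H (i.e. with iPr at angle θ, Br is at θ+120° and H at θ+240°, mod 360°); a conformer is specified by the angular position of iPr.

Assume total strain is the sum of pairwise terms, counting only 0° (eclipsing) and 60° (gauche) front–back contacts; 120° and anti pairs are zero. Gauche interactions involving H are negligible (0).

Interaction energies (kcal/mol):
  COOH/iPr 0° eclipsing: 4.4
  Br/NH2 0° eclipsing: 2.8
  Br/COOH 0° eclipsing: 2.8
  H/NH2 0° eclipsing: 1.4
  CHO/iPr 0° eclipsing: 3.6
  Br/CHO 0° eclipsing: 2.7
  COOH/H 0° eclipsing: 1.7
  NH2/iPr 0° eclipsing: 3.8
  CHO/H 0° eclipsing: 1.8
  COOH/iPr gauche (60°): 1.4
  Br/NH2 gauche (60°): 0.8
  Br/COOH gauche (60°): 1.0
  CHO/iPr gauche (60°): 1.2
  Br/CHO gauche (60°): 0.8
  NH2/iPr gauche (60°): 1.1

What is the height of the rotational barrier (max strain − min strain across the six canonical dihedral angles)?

iPr at 0° (eclipsed): NH2–iPr eclipsed, CHO–Br eclipsed, COOH–H eclipsed; 3.8 + 2.7 + 1.7 = 8.2 kcal/mol.
iPr at 60° (staggered): NH2–iPr gauche, CHO–iPr gauche, CHO–Br gauche, COOH–Br gauche; 1.1 + 1.2 + 0.8 + 1.0 = 4.1 kcal/mol.
iPr at 120° (eclipsed): NH2–H eclipsed, CHO–iPr eclipsed, COOH–Br eclipsed; 1.4 + 3.6 + 2.8 = 7.8 kcal/mol.
iPr at 180° (staggered): NH2–Br gauche, CHO–iPr gauche, COOH–iPr gauche, COOH–Br gauche; 0.8 + 1.2 + 1.4 + 1.0 = 4.4 kcal/mol.
iPr at 240° (eclipsed): NH2–Br eclipsed, CHO–H eclipsed, COOH–iPr eclipsed; 2.8 + 1.8 + 4.4 = 9.0 kcal/mol.
iPr at 300° (staggered): NH2–iPr gauche, NH2–Br gauche, CHO–Br gauche, COOH–iPr gauche; 1.1 + 0.8 + 0.8 + 1.4 = 4.1 kcal/mol.
Max at 240° (9.0 kcal/mol), min at 60° (4.1 kcal/mol); barrier = 4.9 kcal/mol.

4.9 kcal/mol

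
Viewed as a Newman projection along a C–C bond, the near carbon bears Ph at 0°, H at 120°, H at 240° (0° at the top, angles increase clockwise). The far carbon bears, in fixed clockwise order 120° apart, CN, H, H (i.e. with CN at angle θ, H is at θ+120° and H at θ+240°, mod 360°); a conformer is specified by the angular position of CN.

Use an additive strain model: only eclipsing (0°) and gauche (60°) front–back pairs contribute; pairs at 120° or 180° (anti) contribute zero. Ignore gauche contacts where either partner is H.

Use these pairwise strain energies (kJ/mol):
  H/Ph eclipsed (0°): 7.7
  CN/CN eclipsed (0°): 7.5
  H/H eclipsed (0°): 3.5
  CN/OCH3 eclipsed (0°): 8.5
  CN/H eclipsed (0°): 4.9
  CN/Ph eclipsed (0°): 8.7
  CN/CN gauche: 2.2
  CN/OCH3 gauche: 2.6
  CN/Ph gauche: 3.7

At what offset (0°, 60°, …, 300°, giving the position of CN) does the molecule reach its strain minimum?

CN at 0° (eclipsed): Ph(0°)/CN(0°) eclipsed 8.7; H(120°)/H(120°) eclipsed 3.5; H(240°)/H(240°) eclipsed 3.5 → 15.7 kJ/mol.
CN at 60° (staggered): Ph(0°)/CN(60°) gauche 3.7 → 3.7 kJ/mol.
CN at 120° (eclipsed): Ph(0°)/H(0°) eclipsed 7.7; H(120°)/CN(120°) eclipsed 4.9; H(240°)/H(240°) eclipsed 3.5 → 16.1 kJ/mol.
CN at 180° (staggered): no non-H gauche contacts → 0.0 kJ/mol.
CN at 240° (eclipsed): Ph(0°)/H(0°) eclipsed 7.7; H(120°)/H(120°) eclipsed 3.5; H(240°)/CN(240°) eclipsed 4.9 → 16.1 kJ/mol.
CN at 300° (staggered): Ph(0°)/CN(300°) gauche 3.7 → 3.7 kJ/mol.
The minimum (0.0 kJ/mol) occurs with CN at 180°.

180°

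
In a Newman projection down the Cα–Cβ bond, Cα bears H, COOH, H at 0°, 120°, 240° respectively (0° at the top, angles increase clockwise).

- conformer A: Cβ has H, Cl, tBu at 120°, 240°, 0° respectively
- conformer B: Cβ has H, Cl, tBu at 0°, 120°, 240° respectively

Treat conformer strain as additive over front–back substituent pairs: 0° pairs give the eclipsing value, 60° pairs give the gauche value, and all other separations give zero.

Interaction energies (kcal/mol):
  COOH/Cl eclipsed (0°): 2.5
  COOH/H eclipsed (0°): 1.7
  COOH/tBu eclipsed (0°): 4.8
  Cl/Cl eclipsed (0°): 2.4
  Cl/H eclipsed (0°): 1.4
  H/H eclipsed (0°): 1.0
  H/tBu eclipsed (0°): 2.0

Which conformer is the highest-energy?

B

A (eclipsed): H–tBu eclipsed, COOH–H eclipsed, H–Cl eclipsed; 2.0 + 1.7 + 1.4 = 5.1 kcal/mol.
B (eclipsed): H–H eclipsed, COOH–Cl eclipsed, H–tBu eclipsed; 1.0 + 2.5 + 2.0 = 5.5 kcal/mol.
B has the highest total (5.5 kcal/mol).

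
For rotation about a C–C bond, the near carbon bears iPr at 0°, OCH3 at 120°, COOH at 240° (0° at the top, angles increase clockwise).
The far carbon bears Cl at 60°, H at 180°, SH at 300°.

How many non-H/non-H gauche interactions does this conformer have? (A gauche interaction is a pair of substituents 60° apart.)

4

Non-H gauche pairs: iPr(0°)/Cl(60°); iPr(0°)/SH(300°); OCH3(120°)/Cl(60°); COOH(240°)/SH(300°) — 4 interactions.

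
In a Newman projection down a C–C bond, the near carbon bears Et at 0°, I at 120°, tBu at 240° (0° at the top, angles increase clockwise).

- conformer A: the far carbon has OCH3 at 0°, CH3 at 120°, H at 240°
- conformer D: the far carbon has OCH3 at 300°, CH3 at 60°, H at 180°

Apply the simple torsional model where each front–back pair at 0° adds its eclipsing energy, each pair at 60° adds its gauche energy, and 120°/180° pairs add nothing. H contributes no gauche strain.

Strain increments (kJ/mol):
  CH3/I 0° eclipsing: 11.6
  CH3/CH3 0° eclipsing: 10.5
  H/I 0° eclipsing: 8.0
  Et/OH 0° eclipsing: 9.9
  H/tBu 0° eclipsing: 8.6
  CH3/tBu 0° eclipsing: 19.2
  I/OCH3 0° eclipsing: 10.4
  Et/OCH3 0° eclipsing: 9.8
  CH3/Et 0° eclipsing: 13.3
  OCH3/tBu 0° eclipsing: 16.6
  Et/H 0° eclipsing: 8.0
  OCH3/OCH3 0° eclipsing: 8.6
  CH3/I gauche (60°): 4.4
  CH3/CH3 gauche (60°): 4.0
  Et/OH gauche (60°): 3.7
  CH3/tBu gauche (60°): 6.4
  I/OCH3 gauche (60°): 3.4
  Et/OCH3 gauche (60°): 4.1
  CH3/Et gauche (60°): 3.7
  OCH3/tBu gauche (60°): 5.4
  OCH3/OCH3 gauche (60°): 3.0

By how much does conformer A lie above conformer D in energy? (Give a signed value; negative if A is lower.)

A is eclipsed. Et at 0° is eclipsed with OCH3 at 0° (9.8); I at 120° is eclipsed with CH3 at 120° (11.6); tBu at 240° is eclipsed with H at 240° (8.6). Total 30.0 kJ/mol.
D is staggered. Et at 0° is gauche with OCH3 at 300° (4.1); Et at 0° is gauche with CH3 at 60° (3.7); I at 120° is gauche with CH3 at 60° (4.4); tBu at 240° is gauche with OCH3 at 300° (5.4). Total 17.6 kJ/mol.
E(A) − E(D) = 30.0 − 17.6 = +12.4 kJ/mol.

+12.4 kJ/mol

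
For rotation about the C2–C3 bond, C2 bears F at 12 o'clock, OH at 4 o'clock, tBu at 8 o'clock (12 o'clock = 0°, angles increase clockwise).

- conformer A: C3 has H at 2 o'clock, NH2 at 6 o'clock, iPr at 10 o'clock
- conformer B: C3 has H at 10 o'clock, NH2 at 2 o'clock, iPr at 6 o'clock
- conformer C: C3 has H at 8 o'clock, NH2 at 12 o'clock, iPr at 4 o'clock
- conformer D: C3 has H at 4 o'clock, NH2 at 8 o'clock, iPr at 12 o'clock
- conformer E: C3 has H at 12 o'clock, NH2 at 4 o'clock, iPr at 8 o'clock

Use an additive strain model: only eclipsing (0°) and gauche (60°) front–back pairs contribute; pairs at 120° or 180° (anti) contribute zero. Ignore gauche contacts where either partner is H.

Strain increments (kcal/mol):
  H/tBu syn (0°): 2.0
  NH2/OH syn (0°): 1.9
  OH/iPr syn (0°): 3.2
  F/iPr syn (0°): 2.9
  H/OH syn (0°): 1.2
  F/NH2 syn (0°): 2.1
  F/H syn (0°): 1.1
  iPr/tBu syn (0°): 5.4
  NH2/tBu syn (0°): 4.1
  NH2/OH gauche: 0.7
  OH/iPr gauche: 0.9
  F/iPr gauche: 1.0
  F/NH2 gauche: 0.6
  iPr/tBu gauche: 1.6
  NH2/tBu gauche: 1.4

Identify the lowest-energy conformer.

B

A is staggered. F at 0° is gauche with iPr at 300° (1.0); OH at 120° is gauche with NH2 at 180° (0.7); tBu at 240° is gauche with NH2 at 180° (1.4); tBu at 240° is gauche with iPr at 300° (1.6). Total 4.7 kcal/mol.
B is staggered. F at 0° is gauche with NH2 at 60° (0.6); OH at 120° is gauche with NH2 at 60° (0.7); OH at 120° is gauche with iPr at 180° (0.9); tBu at 240° is gauche with iPr at 180° (1.6). Total 3.8 kcal/mol.
C is eclipsed. F at 0° is eclipsed with NH2 at 0° (2.1); OH at 120° is eclipsed with iPr at 120° (3.2); tBu at 240° is eclipsed with H at 240° (2.0). Total 7.3 kcal/mol.
D is eclipsed. F at 0° is eclipsed with iPr at 0° (2.9); OH at 120° is eclipsed with H at 120° (1.2); tBu at 240° is eclipsed with NH2 at 240° (4.1). Total 8.2 kcal/mol.
E is eclipsed. F at 0° is eclipsed with H at 0° (1.1); OH at 120° is eclipsed with NH2 at 120° (1.9); tBu at 240° is eclipsed with iPr at 240° (5.4). Total 8.4 kcal/mol.
B has the lowest total (3.8 kcal/mol).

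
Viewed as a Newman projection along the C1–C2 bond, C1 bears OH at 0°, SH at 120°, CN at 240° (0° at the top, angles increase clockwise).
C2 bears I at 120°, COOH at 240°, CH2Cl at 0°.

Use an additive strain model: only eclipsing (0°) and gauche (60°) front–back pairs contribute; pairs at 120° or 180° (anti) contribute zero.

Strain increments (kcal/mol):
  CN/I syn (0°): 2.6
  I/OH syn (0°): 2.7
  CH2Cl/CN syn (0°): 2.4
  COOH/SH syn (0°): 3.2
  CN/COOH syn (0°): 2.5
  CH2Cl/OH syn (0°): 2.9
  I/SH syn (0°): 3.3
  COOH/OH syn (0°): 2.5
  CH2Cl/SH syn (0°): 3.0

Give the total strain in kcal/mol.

8.7 kcal/mol

This conformer (eclipsed): OH–CH2Cl eclipsed, SH–I eclipsed, CN–COOH eclipsed; 2.9 + 3.3 + 2.5 = 8.7 kcal/mol.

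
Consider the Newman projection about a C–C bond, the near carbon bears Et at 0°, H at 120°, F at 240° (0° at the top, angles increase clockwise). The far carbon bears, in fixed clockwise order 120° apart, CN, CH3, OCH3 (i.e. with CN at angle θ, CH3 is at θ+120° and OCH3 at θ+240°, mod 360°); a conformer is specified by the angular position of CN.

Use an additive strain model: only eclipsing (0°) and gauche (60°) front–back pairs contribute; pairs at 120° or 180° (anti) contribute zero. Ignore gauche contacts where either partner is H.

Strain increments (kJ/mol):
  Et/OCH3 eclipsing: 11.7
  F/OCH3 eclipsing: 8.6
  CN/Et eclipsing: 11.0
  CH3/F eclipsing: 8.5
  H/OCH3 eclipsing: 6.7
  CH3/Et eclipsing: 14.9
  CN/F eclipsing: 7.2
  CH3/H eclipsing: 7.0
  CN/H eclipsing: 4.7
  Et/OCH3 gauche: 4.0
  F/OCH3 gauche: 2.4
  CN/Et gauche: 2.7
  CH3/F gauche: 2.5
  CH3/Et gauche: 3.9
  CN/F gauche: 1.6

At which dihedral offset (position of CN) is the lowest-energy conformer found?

300°

CN at 0° (eclipsed): Et(0°)/CN(0°) eclipsed 11.0; H(120°)/CH3(120°) eclipsed 7.0; F(240°)/OCH3(240°) eclipsed 8.6 → 26.6 kJ/mol.
CN at 60° (staggered): Et(0°)/CN(60°) gauche 2.7; Et(0°)/OCH3(300°) gauche 4.0; F(240°)/CH3(180°) gauche 2.5; F(240°)/OCH3(300°) gauche 2.4 → 11.6 kJ/mol.
CN at 120° (eclipsed): Et(0°)/OCH3(0°) eclipsed 11.7; H(120°)/CN(120°) eclipsed 4.7; F(240°)/CH3(240°) eclipsed 8.5 → 24.9 kJ/mol.
CN at 180° (staggered): Et(0°)/CH3(300°) gauche 3.9; Et(0°)/OCH3(60°) gauche 4.0; F(240°)/CN(180°) gauche 1.6; F(240°)/CH3(300°) gauche 2.5 → 12.0 kJ/mol.
CN at 240° (eclipsed): Et(0°)/CH3(0°) eclipsed 14.9; H(120°)/OCH3(120°) eclipsed 6.7; F(240°)/CN(240°) eclipsed 7.2 → 28.8 kJ/mol.
CN at 300° (staggered): Et(0°)/CN(300°) gauche 2.7; Et(0°)/CH3(60°) gauche 3.9; F(240°)/CN(300°) gauche 1.6; F(240°)/OCH3(180°) gauche 2.4 → 10.6 kJ/mol.
The minimum (10.6 kJ/mol) occurs with CN at 300°.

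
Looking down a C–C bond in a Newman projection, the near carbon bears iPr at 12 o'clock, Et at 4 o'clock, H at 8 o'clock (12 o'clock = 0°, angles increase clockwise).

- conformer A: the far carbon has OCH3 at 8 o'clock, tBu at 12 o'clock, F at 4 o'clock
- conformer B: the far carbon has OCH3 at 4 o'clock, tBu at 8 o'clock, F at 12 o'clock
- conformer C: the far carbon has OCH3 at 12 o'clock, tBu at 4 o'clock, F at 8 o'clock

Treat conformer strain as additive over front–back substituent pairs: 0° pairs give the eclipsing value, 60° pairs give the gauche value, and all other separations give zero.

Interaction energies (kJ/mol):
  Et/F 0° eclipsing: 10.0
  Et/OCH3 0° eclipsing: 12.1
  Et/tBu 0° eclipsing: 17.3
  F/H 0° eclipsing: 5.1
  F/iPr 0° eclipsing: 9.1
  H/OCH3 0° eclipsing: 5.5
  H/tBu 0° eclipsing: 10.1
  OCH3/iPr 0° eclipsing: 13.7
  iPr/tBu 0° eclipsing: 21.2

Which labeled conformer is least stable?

A (eclipsed): iPr(0°)/tBu(0°) eclipsed 21.2; Et(120°)/F(120°) eclipsed 10.0; H(240°)/OCH3(240°) eclipsed 5.5 → 36.7 kJ/mol.
B (eclipsed): iPr(0°)/F(0°) eclipsed 9.1; Et(120°)/OCH3(120°) eclipsed 12.1; H(240°)/tBu(240°) eclipsed 10.1 → 31.3 kJ/mol.
C (eclipsed): iPr(0°)/OCH3(0°) eclipsed 13.7; Et(120°)/tBu(120°) eclipsed 17.3; H(240°)/F(240°) eclipsed 5.1 → 36.1 kJ/mol.
A has the highest total (36.7 kJ/mol).

A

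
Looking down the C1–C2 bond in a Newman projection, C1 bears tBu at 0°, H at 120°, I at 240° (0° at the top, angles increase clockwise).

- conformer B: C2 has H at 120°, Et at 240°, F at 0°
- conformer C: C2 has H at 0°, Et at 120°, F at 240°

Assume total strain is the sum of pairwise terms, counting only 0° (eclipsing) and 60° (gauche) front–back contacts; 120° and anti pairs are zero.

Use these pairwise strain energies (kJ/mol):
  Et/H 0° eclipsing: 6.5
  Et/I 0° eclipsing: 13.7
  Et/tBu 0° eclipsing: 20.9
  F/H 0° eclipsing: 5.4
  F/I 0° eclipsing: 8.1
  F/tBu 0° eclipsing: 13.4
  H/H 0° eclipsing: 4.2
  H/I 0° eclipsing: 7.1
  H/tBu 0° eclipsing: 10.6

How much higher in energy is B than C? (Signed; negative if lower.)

+6.1 kJ/mol

B (eclipsed): tBu–F eclipsed, H–H eclipsed, I–Et eclipsed; 13.4 + 4.2 + 13.7 = 31.3 kJ/mol.
C (eclipsed): tBu–H eclipsed, H–Et eclipsed, I–F eclipsed; 10.6 + 6.5 + 8.1 = 25.2 kJ/mol.
E(B) − E(C) = 31.3 − 25.2 = +6.1 kJ/mol.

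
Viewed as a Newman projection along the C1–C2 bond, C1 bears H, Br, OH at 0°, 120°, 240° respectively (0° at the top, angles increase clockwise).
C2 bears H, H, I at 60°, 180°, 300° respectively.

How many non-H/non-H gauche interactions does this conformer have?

1

Non-H gauche pairs: OH(240°)/I(300°) — 1 interaction.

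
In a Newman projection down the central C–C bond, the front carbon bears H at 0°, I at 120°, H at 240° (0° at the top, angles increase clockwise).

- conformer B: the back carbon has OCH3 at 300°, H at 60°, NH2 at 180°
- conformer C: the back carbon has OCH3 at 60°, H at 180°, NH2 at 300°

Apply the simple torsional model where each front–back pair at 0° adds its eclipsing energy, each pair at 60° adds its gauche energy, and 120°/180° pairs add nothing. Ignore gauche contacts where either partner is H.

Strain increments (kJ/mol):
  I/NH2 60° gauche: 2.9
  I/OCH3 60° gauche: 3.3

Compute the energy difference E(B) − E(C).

-0.4 kJ/mol

B (staggered): I–NH2 gauche; 2.9 = 2.9 kJ/mol.
C (staggered): I–OCH3 gauche; 3.3 = 3.3 kJ/mol.
E(B) − E(C) = 2.9 − 3.3 = -0.4 kJ/mol.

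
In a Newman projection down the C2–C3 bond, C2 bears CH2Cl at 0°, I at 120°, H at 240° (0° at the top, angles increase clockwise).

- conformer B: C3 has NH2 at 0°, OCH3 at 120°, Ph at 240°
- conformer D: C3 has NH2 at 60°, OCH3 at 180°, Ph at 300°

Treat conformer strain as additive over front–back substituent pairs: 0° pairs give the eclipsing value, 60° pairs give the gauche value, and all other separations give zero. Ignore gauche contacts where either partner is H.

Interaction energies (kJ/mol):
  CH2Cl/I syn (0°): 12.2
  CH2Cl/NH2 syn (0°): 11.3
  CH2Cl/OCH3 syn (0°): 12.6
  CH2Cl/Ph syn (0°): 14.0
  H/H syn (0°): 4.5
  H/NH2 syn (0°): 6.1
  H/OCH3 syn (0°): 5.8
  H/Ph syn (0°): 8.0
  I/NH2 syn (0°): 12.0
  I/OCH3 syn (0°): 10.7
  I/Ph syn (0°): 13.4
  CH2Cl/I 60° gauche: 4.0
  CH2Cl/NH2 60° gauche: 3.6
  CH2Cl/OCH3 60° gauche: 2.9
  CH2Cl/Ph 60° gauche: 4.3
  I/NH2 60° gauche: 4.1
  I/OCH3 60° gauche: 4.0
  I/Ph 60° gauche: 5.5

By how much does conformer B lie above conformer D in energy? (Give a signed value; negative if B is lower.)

+14.0 kJ/mol

B (eclipsed): CH2Cl–NH2 eclipsed, I–OCH3 eclipsed, H–Ph eclipsed; 11.3 + 10.7 + 8.0 = 30.0 kJ/mol.
D (staggered): CH2Cl–NH2 gauche, CH2Cl–Ph gauche, I–NH2 gauche, I–OCH3 gauche; 3.6 + 4.3 + 4.1 + 4.0 = 16.0 kJ/mol.
E(B) − E(D) = 30.0 − 16.0 = +14.0 kJ/mol.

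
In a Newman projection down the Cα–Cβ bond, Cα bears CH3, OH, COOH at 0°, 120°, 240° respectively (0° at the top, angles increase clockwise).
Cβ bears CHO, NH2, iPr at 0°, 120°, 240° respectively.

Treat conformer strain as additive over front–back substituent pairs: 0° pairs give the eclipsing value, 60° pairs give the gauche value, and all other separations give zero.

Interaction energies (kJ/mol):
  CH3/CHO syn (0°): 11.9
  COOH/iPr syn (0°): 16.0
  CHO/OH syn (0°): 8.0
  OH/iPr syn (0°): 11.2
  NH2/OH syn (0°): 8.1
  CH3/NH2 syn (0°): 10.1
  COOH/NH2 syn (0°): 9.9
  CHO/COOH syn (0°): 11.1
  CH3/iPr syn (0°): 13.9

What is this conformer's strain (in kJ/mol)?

This conformer (eclipsed): CH3(0°)/CHO(0°) eclipsed 11.9; OH(120°)/NH2(120°) eclipsed 8.1; COOH(240°)/iPr(240°) eclipsed 16.0 → 36.0 kJ/mol.

36.0 kJ/mol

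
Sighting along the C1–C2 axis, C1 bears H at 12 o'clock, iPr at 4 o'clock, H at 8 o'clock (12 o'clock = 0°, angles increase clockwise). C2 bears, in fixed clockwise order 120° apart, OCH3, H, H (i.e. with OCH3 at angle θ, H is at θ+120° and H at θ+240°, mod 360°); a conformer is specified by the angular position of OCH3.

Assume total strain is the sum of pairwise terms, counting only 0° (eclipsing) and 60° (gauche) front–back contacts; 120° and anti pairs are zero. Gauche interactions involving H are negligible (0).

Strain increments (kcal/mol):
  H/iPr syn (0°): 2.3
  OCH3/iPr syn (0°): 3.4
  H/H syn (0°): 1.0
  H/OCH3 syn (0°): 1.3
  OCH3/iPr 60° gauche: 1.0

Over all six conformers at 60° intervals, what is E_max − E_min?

OCH3 at 0° (eclipsed): H(0°)/OCH3(0°) eclipsed 1.3; iPr(120°)/H(120°) eclipsed 2.3; H(240°)/H(240°) eclipsed 1.0 → 4.6 kcal/mol.
OCH3 at 60° (staggered): iPr(120°)/OCH3(60°) gauche 1.0 → 1.0 kcal/mol.
OCH3 at 120° (eclipsed): H(0°)/H(0°) eclipsed 1.0; iPr(120°)/OCH3(120°) eclipsed 3.4; H(240°)/H(240°) eclipsed 1.0 → 5.4 kcal/mol.
OCH3 at 180° (staggered): iPr(120°)/OCH3(180°) gauche 1.0 → 1.0 kcal/mol.
OCH3 at 240° (eclipsed): H(0°)/H(0°) eclipsed 1.0; iPr(120°)/H(120°) eclipsed 2.3; H(240°)/OCH3(240°) eclipsed 1.3 → 4.6 kcal/mol.
OCH3 at 300° (staggered): no non-H gauche contacts → 0.0 kcal/mol.
Max at 120° (5.4 kcal/mol), min at 300° (0.0 kcal/mol); barrier = 5.4 kcal/mol.

5.4 kcal/mol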